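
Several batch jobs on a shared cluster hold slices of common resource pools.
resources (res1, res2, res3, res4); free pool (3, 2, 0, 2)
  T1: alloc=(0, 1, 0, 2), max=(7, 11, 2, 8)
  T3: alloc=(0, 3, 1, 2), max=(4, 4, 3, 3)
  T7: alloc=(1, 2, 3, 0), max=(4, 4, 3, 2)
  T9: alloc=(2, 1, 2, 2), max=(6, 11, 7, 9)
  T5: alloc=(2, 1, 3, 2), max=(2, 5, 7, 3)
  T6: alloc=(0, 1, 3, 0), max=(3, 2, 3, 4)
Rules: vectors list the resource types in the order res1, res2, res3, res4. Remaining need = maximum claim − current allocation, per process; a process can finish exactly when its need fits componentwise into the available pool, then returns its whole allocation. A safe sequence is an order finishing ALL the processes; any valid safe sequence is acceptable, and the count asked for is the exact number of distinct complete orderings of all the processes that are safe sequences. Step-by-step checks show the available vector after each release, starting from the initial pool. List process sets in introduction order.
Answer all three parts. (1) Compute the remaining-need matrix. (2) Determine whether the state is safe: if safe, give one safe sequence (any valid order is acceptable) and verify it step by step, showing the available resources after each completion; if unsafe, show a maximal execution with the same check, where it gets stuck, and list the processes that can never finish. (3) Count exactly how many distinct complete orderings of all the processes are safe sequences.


(1) Remaining need (order res1, res2, res3, res4):
  T1: (7, 10, 2, 6)
  T3: (4, 1, 2, 1)
  T7: (3, 2, 0, 2)
  T9: (4, 10, 5, 7)
  T5: (0, 4, 4, 1)
  T6: (3, 1, 0, 4)
(2) UNSAFE — no complete ordering exists.
Key observation: once T7, T3, T6, T5 finish, the pool peaks at (6, 9, 10, 6) — and every remaining process still needs more res2 than that.
A maximal execution: T7, T3, T6, T5 — then nothing else fits. Step-by-step check:
  pool = (3, 2, 0, 2)
  run T7 (needs (3, 2, 0, 2), free (3, 2, 0, 2)); after release of (1, 2, 3, 0) the pool is (4, 4, 3, 2)
  run T3 (needs (4, 1, 2, 1), free (4, 4, 3, 2)); after release of (0, 3, 1, 2) the pool is (4, 7, 4, 4)
  run T6 (needs (3, 1, 0, 4), free (4, 7, 4, 4)); after release of (0, 1, 3, 0) the pool is (4, 8, 7, 4)
  run T5 (needs (0, 4, 4, 1), free (4, 8, 7, 4)); after release of (2, 1, 3, 2) the pool is (6, 9, 10, 6)
  T1 cannot run: need (7, 10, 2, 6) vs free (6, 9, 10, 6) (insufficient res1 and res2)
  T9 cannot run: need (4, 10, 5, 7) vs free (6, 9, 10, 6) (insufficient res2 and res4)
Permanently blocked: T1 and T9.
(3) The exact count: 0 of the possible complete orderings are safe sequences.


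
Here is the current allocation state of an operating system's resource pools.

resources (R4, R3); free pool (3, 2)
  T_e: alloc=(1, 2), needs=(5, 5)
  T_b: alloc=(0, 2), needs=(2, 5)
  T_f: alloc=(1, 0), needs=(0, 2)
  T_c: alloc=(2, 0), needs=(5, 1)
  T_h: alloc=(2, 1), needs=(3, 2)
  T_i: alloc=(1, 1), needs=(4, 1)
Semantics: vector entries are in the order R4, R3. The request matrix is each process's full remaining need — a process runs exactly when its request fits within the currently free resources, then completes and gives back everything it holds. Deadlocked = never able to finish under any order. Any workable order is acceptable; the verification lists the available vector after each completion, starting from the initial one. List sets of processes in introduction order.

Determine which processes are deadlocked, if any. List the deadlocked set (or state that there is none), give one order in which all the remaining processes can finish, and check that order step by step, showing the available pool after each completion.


Deadlocked: T_e and T_b.
Key observation: even finishing T_h, T_f, T_c, T_i leaves just (9, 4) free — too little R3 for any of the remaining processes.
The rest can finish in the order T_h, T_f, T_c, T_i. Verifying each step:
  pool = (3, 2)
  run T_h (needs (3, 2), free (3, 2)); after release of (2, 1) the pool is (5, 3)
  run T_f (needs (0, 2), free (5, 3)); after release of (1, 0) the pool is (6, 3)
  run T_c (needs (5, 1), free (6, 3)); after release of (2, 0) the pool is (8, 3)
  run T_i (needs (4, 1), free (8, 3)); after release of (1, 1) the pool is (9, 4)
The stuck group stays short no matter what:
  T_e cannot run: need (5, 5) vs free (9, 4) (insufficient R3)
  T_b cannot run: need (2, 5) vs free (9, 4) (insufficient R3)


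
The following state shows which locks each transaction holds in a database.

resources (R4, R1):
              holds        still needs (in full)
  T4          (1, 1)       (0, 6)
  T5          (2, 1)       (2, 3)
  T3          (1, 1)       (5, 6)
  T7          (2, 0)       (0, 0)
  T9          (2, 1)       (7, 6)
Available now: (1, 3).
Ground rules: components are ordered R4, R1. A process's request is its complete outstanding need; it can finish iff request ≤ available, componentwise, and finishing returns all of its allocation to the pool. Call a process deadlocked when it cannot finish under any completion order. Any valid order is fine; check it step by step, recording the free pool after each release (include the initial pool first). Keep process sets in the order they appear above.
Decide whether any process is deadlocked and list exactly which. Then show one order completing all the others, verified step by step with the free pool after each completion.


Deadlocked set: T4, T3 and T9.
Key observation: the wall is R1: completing T7, T5 brings the pool only to (5, 4), and all the rest need more.
One completion order for the rest: T7, T5. Check, step by step:
  pool = (1, 3)
  T7: need (0, 0) fits (1, 3); releases (2, 0), pool now (3, 3)
  T5: need (2, 3) fits (3, 3); releases (2, 1), pool now (5, 4)
The blocked processes can never fit:
  T4 cannot run: need (0, 6) vs free (5, 4) (insufficient R1)
  T3 cannot run: need (5, 6) vs free (5, 4) (insufficient R1)
  T9 cannot run: need (7, 6) vs free (5, 4) (insufficient R4 and R1)


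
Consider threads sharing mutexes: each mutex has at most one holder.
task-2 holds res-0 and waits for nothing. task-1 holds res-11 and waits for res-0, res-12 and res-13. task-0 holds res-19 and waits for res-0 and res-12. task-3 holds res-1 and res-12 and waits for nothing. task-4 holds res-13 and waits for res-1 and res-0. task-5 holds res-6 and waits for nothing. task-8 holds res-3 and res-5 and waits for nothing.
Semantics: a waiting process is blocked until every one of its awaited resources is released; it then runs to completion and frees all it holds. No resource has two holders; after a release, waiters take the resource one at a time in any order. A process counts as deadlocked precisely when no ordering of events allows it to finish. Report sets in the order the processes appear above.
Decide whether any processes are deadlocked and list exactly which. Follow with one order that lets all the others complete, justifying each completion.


The deadlocked set is empty.
Key observation: no waiting chain loops back on itself — every chain ends at a process that waits on nothing, so everyone eventually runs.
One completion order for the rest: task-5, task-3, task-2, task-4, task-0, task-8, task-1.
Check, step by step:
  run task-5 (it waits on nothing); releases res-6
  run task-3 (it waits on nothing); releases res-1 and res-12
  run task-2 (it waits on nothing); releases res-0
  task-4 waits on res-1 and res-0 — all released -> runs and releases res-13
  task-0 waits on res-0 and res-12 — all released -> runs and releases res-19
  run task-8 (it waits on nothing); releases res-3 and res-5
  task-1 waits on res-0, res-12 and res-13 — all released -> runs and releases res-11


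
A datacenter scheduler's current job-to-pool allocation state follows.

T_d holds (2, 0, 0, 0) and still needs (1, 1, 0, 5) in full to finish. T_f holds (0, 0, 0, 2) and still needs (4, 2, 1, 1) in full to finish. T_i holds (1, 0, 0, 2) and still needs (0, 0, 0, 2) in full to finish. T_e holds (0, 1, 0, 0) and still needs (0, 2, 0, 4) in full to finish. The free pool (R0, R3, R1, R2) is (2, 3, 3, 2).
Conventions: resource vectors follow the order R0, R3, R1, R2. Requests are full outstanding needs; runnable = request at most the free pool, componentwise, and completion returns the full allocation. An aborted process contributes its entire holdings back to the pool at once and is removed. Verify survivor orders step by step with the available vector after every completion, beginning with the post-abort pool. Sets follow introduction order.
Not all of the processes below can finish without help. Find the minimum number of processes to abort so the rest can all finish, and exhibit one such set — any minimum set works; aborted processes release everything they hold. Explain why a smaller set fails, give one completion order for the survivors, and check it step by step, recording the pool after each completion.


Abort T_d.
Key observation: the returned (2, 0, 0, 0) from T_d is what brings T_f — unrunnable before, under any order — into play at step 3.
No smaller set exists: with zero aborts the deadlock remains.
Survivors finish in the order: T_i, T_e, T_f. Verifying each step (pool after the aborts first):
  pool = (4, 3, 3, 2)
  T_i: need (0, 0, 0, 2) fits (4, 3, 3, 2); releases (1, 0, 0, 2), pool now (5, 3, 3, 4)
  T_e: need (0, 2, 0, 4) fits (5, 3, 3, 4); releases (0, 1, 0, 0), pool now (5, 4, 3, 4)
  T_f: need (4, 2, 1, 1) fits (5, 4, 3, 4); releases (0, 0, 0, 2), pool now (5, 4, 3, 6)


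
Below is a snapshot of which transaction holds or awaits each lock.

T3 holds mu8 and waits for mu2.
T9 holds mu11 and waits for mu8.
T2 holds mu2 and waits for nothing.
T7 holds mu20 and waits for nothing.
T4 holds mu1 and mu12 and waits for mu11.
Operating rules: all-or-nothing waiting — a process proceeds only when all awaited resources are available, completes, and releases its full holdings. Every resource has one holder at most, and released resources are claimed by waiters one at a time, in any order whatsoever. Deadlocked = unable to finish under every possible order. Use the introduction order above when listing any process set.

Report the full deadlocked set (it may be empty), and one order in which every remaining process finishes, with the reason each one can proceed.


Nothing here is deadlocked.
Key observation: no waiting chain loops back on itself — every chain ends at a process that waits on nothing, so everyone eventually runs.
The rest can finish in the order T2, T7, T3, T9, T4.
Step-by-step check:
  T2: no waits; runs immediately, freeing mu2
  T7: no waits; runs immediately, freeing mu20
  run T3 (all its waits — mu2 — are resolved); releases mu8
  run T9 (all its waits — mu8 — are resolved); releases mu11
  run T4 (all its waits — mu11 — are resolved); releases mu1 and mu12


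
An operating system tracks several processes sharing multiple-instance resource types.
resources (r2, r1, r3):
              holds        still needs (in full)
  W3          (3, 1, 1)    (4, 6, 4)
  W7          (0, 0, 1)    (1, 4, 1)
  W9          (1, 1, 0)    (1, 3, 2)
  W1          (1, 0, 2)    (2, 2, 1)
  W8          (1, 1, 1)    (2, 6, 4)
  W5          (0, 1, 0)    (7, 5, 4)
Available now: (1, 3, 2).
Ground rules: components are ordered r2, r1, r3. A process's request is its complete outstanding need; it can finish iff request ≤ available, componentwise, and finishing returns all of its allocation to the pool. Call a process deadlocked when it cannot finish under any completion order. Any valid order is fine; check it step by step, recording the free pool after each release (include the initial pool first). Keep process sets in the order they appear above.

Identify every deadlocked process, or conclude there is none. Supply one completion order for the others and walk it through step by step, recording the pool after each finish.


Deadlocked: W3, W8 and W5.
Key observation: even finishing W9, W1, W7 leaves just (3, 4, 5) free — too little r1 for any of the remaining processes.
A valid finishing order for the others: W9, W1, W7. Check, step by step:
  pool = (1, 3, 2)
  run W9 (needs (1, 3, 2), free (1, 3, 2)); after release of (1, 1, 0) the pool is (2, 4, 2)
  run W1 (needs (2, 2, 1), free (2, 4, 2)); after release of (1, 0, 2) the pool is (3, 4, 4)
  run W7 (needs (1, 4, 1), free (3, 4, 4)); after release of (0, 0, 1) the pool is (3, 4, 5)
The blocked processes can never fit:
  W3 still needs (4, 6, 4) but only (3, 4, 5) is free — short on r2 and r1
  W8 still needs (2, 6, 4) but only (3, 4, 5) is free — short on r1
  W5 still needs (7, 5, 4) but only (3, 4, 5) is free — short on r2 and r1


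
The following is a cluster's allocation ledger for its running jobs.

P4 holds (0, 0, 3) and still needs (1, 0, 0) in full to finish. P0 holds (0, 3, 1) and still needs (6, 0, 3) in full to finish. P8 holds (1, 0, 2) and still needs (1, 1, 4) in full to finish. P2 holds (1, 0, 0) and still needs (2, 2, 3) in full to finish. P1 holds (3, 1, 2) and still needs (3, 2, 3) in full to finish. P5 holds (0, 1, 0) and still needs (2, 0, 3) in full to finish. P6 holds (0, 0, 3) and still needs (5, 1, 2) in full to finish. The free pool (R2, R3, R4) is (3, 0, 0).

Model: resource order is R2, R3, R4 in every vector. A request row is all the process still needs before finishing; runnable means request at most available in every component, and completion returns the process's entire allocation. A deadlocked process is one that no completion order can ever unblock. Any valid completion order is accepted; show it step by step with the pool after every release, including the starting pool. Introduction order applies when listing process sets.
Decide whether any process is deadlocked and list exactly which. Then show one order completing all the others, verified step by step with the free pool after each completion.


Deadlocked: P0, P8, P2, P1 and P6.
Key observation: after P4, P5 the pool peaks at (3, 1, 3), and each blocked process is short somewhere: P0 on R2; P8 on R4; P2 on R3; P1 on R3; P6 on R2.
The rest can finish in the order P4, P5. Verifying each step:
  pool = (3, 0, 0)
  P4 needs (1, 0, 0) <= (3, 0, 0) -> finishes; pool += (0, 0, 3) = (3, 0, 3)
  P5 needs (2, 0, 3) <= (3, 0, 3) -> finishes; pool += (0, 1, 0) = (3, 1, 3)
The stuck group stays short no matter what:
  blocked: P0 wants (6, 0, 3), pool (3, 1, 3) — not enough R2
  blocked: P8 wants (1, 1, 4), pool (3, 1, 3) — not enough R4
  blocked: P2 wants (2, 2, 3), pool (3, 1, 3) — not enough R3
  blocked: P1 wants (3, 2, 3), pool (3, 1, 3) — not enough R3
  blocked: P6 wants (5, 1, 2), pool (3, 1, 3) — not enough R2


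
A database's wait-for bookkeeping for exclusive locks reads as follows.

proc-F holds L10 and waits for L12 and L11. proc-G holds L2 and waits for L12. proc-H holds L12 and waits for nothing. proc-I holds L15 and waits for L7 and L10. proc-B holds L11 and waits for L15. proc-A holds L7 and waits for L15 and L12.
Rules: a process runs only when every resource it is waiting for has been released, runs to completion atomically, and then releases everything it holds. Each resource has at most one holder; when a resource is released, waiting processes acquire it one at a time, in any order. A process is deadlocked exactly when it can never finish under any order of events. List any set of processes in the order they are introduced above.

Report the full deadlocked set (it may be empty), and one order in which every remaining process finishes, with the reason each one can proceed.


Deadlocked: proc-F, proc-I, proc-B and proc-A.
Key observation: the waits loop around proc-F -> proc-B -> proc-I -> proc-F with no way out; proc-A is caught in further circular waits.
The rest can finish in the order proc-H, proc-G.
Walking it through:
  run proc-H (it waits on nothing); releases L12
  run proc-G (all its waits — L12 — are resolved); releases L2


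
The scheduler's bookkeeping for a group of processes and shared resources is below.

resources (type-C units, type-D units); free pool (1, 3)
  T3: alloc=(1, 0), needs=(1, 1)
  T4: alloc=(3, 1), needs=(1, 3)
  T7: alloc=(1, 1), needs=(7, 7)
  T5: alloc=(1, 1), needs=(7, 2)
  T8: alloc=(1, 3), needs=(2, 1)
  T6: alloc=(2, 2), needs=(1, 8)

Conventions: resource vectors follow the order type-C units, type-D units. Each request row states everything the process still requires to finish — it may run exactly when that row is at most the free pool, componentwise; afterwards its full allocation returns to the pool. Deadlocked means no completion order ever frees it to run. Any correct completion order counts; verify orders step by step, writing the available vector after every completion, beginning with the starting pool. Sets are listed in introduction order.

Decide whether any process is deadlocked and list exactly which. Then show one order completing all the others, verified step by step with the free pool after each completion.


The deadlocked set is T7, T5 and T6.
Key observation: after T4, T8, T3 the pool peaks at (6, 7), and each blocked process is short somewhere: T7 on type-C units; T5 on type-C units; T6 on type-D units.
One completion order for the rest: T4, T8, T3. Step-by-step check:
  pool = (1, 3)
  T4 needs (1, 3) <= (1, 3) -> finishes; pool += (3, 1) = (4, 4)
  T8 needs (2, 1) <= (4, 4) -> finishes; pool += (1, 3) = (5, 7)
  T3 needs (1, 1) <= (5, 7) -> finishes; pool += (1, 0) = (6, 7)
None of the blocked processes ever fits:
  T7 still needs (7, 7) but only (6, 7) is free — short on type-C units
  T5 still needs (7, 2) but only (6, 7) is free — short on type-C units
  T6 still needs (1, 8) but only (6, 7) is free — short on type-D units


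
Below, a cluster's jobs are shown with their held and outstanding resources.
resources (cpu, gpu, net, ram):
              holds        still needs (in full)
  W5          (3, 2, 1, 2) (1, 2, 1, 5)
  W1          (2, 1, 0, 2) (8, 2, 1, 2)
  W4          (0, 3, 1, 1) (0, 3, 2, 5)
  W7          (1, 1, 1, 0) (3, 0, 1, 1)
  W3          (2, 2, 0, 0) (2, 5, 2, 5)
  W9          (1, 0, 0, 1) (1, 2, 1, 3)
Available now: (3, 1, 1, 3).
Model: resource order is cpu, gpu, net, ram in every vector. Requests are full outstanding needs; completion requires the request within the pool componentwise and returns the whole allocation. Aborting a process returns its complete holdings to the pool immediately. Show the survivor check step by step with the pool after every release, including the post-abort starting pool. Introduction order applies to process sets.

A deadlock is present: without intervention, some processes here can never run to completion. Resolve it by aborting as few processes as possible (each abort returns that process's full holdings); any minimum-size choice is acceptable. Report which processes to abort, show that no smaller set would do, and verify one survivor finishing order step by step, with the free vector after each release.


Abort W5.
Key observation: W4 had no path to completion before; after the abort of W5 ((3, 2, 1, 2) returned), step 2 is where it fits.
Why nothing smaller works: aborting no one leaves the state deadlocked as given.
The survivors complete as W9, W4, W7, W3, W1. Check, step by step (starting from the post-abort pool):
  pool = (6, 3, 2, 5)
  W9: need (1, 2, 1, 3) fits (6, 3, 2, 5); releases (1, 0, 0, 1), pool now (7, 3, 2, 6)
  W4: need (0, 3, 2, 5) fits (7, 3, 2, 6); releases (0, 3, 1, 1), pool now (7, 6, 3, 7)
  W7: need (3, 0, 1, 1) fits (7, 6, 3, 7); releases (1, 1, 1, 0), pool now (8, 7, 4, 7)
  W3: need (2, 5, 2, 5) fits (8, 7, 4, 7); releases (2, 2, 0, 0), pool now (10, 9, 4, 7)
  W1: need (8, 2, 1, 2) fits (10, 9, 4, 7); releases (2, 1, 0, 2), pool now (12, 10, 4, 9)


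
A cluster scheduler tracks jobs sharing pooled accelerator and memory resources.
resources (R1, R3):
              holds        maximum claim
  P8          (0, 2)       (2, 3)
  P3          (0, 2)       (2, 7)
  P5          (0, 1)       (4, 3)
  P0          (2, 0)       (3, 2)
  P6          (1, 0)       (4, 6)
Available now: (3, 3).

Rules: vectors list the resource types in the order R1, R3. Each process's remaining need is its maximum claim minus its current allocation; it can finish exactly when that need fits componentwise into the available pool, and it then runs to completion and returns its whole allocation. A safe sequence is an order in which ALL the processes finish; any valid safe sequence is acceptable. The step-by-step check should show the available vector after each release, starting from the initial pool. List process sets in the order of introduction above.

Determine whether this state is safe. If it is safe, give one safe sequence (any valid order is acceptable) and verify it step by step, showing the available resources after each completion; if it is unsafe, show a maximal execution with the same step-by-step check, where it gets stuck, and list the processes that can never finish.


SAFE, for example via the order P8, P0, P5, P6, P3.
Key observation: the first exact fit in this order is P6 — it needs (3, 6) with (5, 6) free, meeting a requested resource to the last unit.
Verifying each step:
  pool = (3, 3)
  run P8 (needs (2, 1), free (3, 3)); after release of (0, 2) the pool is (3, 5)
  run P0 (needs (1, 2), free (3, 5)); after release of (2, 0) the pool is (5, 5)
  run P5 (needs (4, 2), free (5, 5)); after release of (0, 1) the pool is (5, 6)
  run P6 (needs (3, 6), free (5, 6)); after release of (1, 0) the pool is (6, 6)
  run P3 (needs (2, 5), free (6, 6)); after release of (0, 2) the pool is (6, 8)


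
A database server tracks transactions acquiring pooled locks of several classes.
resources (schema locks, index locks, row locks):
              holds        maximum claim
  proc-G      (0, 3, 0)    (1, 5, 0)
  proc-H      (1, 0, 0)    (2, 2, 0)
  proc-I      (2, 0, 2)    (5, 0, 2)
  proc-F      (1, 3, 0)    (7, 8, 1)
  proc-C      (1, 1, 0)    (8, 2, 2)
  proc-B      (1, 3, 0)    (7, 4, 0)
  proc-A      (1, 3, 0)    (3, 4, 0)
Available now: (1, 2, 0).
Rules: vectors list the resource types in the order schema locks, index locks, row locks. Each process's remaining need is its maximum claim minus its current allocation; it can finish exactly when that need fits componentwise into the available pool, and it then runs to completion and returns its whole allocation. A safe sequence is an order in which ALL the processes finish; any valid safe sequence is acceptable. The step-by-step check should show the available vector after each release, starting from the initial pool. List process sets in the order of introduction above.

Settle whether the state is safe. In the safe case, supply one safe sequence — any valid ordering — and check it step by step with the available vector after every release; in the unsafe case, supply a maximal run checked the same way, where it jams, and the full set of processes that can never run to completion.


UNSAFE.
Key observation: no order helps: past proc-G, proc-H, proc-A, proc-I, the free pool tops out at (5, 8, 2), below what each blocked process needs in schema locks.
A maximal execution: proc-G, proc-H, proc-A, proc-I — then nothing else fits. Step-by-step check:
  pool = (1, 2, 0)
  proc-G needs (1, 2, 0) <= (1, 2, 0) -> finishes; pool += (0, 3, 0) = (1, 5, 0)
  proc-H needs (1, 2, 0) <= (1, 5, 0) -> finishes; pool += (1, 0, 0) = (2, 5, 0)
  proc-A needs (2, 1, 0) <= (2, 5, 0) -> finishes; pool += (1, 3, 0) = (3, 8, 0)
  proc-I needs (3, 0, 0) <= (3, 8, 0) -> finishes; pool += (2, 0, 2) = (5, 8, 2)
  blocked: proc-F wants (6, 5, 1), pool (5, 8, 2) — not enough schema locks
  blocked: proc-C wants (7, 1, 2), pool (5, 8, 2) — not enough schema locks
  blocked: proc-B wants (6, 1, 0), pool (5, 8, 2) — not enough schema locks
Permanently blocked: proc-F, proc-C and proc-B.


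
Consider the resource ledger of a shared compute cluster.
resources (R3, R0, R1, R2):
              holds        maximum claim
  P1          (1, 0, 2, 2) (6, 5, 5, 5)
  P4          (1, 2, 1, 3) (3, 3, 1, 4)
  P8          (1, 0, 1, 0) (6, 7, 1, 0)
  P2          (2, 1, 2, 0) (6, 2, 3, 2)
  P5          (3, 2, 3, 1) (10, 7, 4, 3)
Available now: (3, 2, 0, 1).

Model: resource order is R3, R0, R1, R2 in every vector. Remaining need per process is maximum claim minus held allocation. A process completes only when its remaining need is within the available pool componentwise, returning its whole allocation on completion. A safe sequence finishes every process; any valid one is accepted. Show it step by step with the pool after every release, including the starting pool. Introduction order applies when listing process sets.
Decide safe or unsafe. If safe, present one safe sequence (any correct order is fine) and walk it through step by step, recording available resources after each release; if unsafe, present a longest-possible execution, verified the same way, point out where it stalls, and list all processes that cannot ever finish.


SAFE — a valid safe sequence is P4, P2, P1, P5, P8.
Key observation: reading the order forward, P4 is the first process whose need (2, 1, 0, 1) meets the free pool (3, 2, 0, 1) exactly on a resource it requests.
Check, step by step:
  pool = (3, 2, 0, 1)
  run P4 (needs (2, 1, 0, 1), free (3, 2, 0, 1)); after release of (1, 2, 1, 3) the pool is (4, 4, 1, 4)
  run P2 (needs (4, 1, 1, 2), free (4, 4, 1, 4)); after release of (2, 1, 2, 0) the pool is (6, 5, 3, 4)
  run P1 (needs (5, 5, 3, 3), free (6, 5, 3, 4)); after release of (1, 0, 2, 2) the pool is (7, 5, 5, 6)
  run P5 (needs (7, 5, 1, 2), free (7, 5, 5, 6)); after release of (3, 2, 3, 1) the pool is (10, 7, 8, 7)
  run P8 (needs (5, 7, 0, 0), free (10, 7, 8, 7)); after release of (1, 0, 1, 0) the pool is (11, 7, 9, 7)


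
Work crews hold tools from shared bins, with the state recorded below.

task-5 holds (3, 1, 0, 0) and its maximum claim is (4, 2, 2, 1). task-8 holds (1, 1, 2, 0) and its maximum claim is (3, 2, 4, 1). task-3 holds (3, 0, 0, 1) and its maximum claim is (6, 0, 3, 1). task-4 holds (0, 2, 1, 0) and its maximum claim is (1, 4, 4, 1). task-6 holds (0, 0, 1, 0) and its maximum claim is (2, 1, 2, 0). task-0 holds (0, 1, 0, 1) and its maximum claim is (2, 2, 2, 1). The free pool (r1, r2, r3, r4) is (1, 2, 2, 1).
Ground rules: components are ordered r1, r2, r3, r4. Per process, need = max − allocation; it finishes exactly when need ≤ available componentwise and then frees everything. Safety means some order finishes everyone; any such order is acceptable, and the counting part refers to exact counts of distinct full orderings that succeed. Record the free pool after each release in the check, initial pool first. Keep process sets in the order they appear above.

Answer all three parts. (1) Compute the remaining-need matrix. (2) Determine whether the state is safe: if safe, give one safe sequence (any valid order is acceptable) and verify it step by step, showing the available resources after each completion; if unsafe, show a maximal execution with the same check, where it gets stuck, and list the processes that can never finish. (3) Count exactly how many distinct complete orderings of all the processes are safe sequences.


(1) Need matrix, components ordered r1, r2, r3, r4:
  task-5: (1, 1, 2, 1)
  task-8: (2, 1, 2, 1)
  task-3: (3, 0, 3, 0)
  task-4: (1, 2, 3, 1)
  task-6: (2, 1, 1, 0)
  task-0: (2, 1, 2, 0)
(2) SAFE — a valid safe sequence is task-5, task-6, task-8, task-4, task-3, task-0.
Key observation: at task-5 the run first touches a limit — (1, 1, 2, 1) against (1, 2, 2, 1), exact on a resource it actually requests.
Check, step by step:
  pool = (1, 2, 2, 1)
  run task-5 (needs (1, 1, 2, 1), free (1, 2, 2, 1)); after release of (3, 1, 0, 0) the pool is (4, 3, 2, 1)
  run task-6 (needs (2, 1, 1, 0), free (4, 3, 2, 1)); after release of (0, 0, 1, 0) the pool is (4, 3, 3, 1)
  run task-8 (needs (2, 1, 2, 1), free (4, 3, 3, 1)); after release of (1, 1, 2, 0) the pool is (5, 4, 5, 1)
  run task-4 (needs (1, 2, 3, 1), free (5, 4, 5, 1)); after release of (0, 2, 1, 0) the pool is (5, 6, 6, 1)
  run task-3 (needs (3, 0, 3, 0), free (5, 6, 6, 1)); after release of (3, 0, 0, 1) the pool is (8, 6, 6, 2)
  run task-0 (needs (2, 1, 2, 0), free (8, 6, 6, 2)); after release of (0, 1, 0, 1) the pool is (8, 7, 6, 3)
(3) The exact count: 60 of the possible complete orderings are safe sequences.


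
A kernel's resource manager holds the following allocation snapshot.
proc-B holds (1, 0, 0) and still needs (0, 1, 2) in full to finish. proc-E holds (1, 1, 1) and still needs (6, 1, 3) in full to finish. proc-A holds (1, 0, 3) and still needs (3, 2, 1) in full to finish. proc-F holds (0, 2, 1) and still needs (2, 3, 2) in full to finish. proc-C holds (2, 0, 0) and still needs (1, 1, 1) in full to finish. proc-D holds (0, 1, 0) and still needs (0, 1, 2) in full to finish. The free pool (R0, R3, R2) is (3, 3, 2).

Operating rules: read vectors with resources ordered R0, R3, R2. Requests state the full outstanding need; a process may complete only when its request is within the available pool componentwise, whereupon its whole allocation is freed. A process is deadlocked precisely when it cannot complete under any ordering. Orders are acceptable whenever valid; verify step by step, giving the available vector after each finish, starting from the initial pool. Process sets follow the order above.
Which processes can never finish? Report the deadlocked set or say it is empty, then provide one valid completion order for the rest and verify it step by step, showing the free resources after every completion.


Nothing here is deadlocked.
Key observation: starting with proc-B, each completion frees enough for the next — no one is permanently blocked.
A valid finishing order for the others: proc-B, proc-D, proc-C, proc-A, proc-F, proc-E. Verifying each step:
  pool = (3, 3, 2)
  proc-B: need (0, 1, 2) fits (3, 3, 2); releases (1, 0, 0), pool now (4, 3, 2)
  proc-D: need (0, 1, 2) fits (4, 3, 2); releases (0, 1, 0), pool now (4, 4, 2)
  proc-C: need (1, 1, 1) fits (4, 4, 2); releases (2, 0, 0), pool now (6, 4, 2)
  proc-A: need (3, 2, 1) fits (6, 4, 2); releases (1, 0, 3), pool now (7, 4, 5)
  proc-F: need (2, 3, 2) fits (7, 4, 5); releases (0, 2, 1), pool now (7, 6, 6)
  proc-E: need (6, 1, 3) fits (7, 6, 6); releases (1, 1, 1), pool now (8, 7, 7)


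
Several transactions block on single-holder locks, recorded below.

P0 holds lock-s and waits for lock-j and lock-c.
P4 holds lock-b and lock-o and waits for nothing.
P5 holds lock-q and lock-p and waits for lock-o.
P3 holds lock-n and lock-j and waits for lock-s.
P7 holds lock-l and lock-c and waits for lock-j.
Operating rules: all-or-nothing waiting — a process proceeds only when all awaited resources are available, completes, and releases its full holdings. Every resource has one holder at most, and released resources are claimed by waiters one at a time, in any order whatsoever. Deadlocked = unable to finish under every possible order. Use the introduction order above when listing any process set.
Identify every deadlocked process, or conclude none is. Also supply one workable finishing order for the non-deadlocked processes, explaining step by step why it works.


Deadlocked set: P0, P3 and P7.
Key observation: along P0 -> P3 -> P0, each member waits on what the next one holds — a deadlock; P7 is caught in further circular waits.
The rest can finish in the order P4, P5.
Verifying each step:
  P4: no waits; runs immediately, freeing lock-b and lock-o
  P5 waits on lock-o — all released -> runs and releases lock-q and lock-p


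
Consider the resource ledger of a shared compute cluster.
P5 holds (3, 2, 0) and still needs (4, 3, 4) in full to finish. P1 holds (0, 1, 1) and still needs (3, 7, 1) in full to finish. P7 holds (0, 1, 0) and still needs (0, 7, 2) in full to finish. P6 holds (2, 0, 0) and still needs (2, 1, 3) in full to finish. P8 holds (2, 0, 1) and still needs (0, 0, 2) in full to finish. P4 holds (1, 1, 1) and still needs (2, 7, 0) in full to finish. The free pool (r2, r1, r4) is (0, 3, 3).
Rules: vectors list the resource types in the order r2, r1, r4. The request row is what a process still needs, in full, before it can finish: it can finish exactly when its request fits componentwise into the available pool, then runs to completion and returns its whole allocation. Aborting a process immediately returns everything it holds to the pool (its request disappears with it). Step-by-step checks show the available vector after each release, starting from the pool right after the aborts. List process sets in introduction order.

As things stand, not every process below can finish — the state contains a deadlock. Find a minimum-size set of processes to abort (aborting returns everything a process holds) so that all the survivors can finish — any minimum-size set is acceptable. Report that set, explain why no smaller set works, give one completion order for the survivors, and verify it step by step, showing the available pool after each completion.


Minimum abort set: P1 and P4.
Key observation: no ordering could ever have run P7 before the abort of P1 and P4; with (1, 2, 2) back in the pool it fits at step 4.
Minimality, checking each single-abort alternative: P5 alone leaves P1 blocked (short on r1); P1 alone leaves P7 blocked (short on r1); P7 alone leaves P1 blocked (short on r1); P6 alone leaves P1 blocked (short on r1); P8 alone leaves P1 blocked (short on r1); P4 alone leaves P1 blocked (short on r1).
One survivor order: P8, P6, P5, P7. Check, step by step (post-abort pool first):
  pool = (1, 5, 5)
  P8: need (0, 0, 2) fits (1, 5, 5); releases (2, 0, 1), pool now (3, 5, 6)
  P6: need (2, 1, 3) fits (3, 5, 6); releases (2, 0, 0), pool now (5, 5, 6)
  P5: need (4, 3, 4) fits (5, 5, 6); releases (3, 2, 0), pool now (8, 7, 6)
  P7: need (0, 7, 2) fits (8, 7, 6); releases (0, 1, 0), pool now (8, 8, 6)


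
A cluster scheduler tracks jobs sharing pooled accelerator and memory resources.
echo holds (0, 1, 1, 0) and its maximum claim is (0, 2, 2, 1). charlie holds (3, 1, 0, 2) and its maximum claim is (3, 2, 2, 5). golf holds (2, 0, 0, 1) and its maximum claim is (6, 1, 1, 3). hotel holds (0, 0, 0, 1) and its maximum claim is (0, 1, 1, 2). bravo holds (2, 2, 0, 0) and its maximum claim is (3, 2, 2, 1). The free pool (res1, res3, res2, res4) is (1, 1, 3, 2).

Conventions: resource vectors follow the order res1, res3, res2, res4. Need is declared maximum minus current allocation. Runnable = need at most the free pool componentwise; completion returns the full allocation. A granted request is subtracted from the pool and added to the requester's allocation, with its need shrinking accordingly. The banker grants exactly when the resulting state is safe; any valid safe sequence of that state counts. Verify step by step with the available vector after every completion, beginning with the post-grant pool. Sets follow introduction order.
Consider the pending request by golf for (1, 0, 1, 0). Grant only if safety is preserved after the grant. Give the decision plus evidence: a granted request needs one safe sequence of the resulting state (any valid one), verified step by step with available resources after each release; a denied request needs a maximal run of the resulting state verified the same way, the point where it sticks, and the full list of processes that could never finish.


GRANT — the state after the grant stays safe, e.g. via hotel, charlie, golf, echo, bravo.
Key observation: the transfer keeps a workable pool ((0, 1, 2, 2)); hotel starts the safe sequence.
Check on the post-grant state, step by step:
  pool = (0, 1, 2, 2)
  hotel: need (0, 1, 1, 1) fits (0, 1, 2, 2); releases (0, 0, 0, 1), pool now (0, 1, 2, 3)
  charlie: need (0, 1, 2, 3) fits (0, 1, 2, 3); releases (3, 1, 0, 2), pool now (3, 2, 2, 5)
  golf: need (3, 1, 0, 2) fits (3, 2, 2, 5); releases (3, 0, 1, 1), pool now (6, 2, 3, 6)
  echo: need (0, 1, 1, 1) fits (6, 2, 3, 6); releases (0, 1, 1, 0), pool now (6, 3, 4, 6)
  bravo: need (1, 0, 2, 1) fits (6, 3, 4, 6); releases (2, 2, 0, 0), pool now (8, 5, 4, 6)


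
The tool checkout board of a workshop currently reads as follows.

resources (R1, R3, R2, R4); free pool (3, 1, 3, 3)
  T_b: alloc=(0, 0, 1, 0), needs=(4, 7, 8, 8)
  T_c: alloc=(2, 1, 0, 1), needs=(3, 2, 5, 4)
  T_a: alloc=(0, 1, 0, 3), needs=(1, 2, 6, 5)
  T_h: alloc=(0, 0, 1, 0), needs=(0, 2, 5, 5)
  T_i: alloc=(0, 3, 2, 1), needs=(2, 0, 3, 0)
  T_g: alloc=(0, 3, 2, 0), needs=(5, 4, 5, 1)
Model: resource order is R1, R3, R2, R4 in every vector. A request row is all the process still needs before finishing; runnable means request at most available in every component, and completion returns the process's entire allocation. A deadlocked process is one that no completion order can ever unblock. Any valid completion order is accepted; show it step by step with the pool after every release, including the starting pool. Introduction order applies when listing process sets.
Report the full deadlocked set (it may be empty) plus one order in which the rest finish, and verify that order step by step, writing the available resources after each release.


Nothing here is deadlocked.
Key observation: starting with T_i, each completion frees enough for the next — no one is permanently blocked.
A valid finishing order for the others: T_i, T_c, T_h, T_a, T_g, T_b. Walking it through:
  pool = (3, 1, 3, 3)
  run T_i (needs (2, 0, 3, 0), free (3, 1, 3, 3)); after release of (0, 3, 2, 1) the pool is (3, 4, 5, 4)
  run T_c (needs (3, 2, 5, 4), free (3, 4, 5, 4)); after release of (2, 1, 0, 1) the pool is (5, 5, 5, 5)
  run T_h (needs (0, 2, 5, 5), free (5, 5, 5, 5)); after release of (0, 0, 1, 0) the pool is (5, 5, 6, 5)
  run T_a (needs (1, 2, 6, 5), free (5, 5, 6, 5)); after release of (0, 1, 0, 3) the pool is (5, 6, 6, 8)
  run T_g (needs (5, 4, 5, 1), free (5, 6, 6, 8)); after release of (0, 3, 2, 0) the pool is (5, 9, 8, 8)
  run T_b (needs (4, 7, 8, 8), free (5, 9, 8, 8)); after release of (0, 0, 1, 0) the pool is (5, 9, 9, 8)


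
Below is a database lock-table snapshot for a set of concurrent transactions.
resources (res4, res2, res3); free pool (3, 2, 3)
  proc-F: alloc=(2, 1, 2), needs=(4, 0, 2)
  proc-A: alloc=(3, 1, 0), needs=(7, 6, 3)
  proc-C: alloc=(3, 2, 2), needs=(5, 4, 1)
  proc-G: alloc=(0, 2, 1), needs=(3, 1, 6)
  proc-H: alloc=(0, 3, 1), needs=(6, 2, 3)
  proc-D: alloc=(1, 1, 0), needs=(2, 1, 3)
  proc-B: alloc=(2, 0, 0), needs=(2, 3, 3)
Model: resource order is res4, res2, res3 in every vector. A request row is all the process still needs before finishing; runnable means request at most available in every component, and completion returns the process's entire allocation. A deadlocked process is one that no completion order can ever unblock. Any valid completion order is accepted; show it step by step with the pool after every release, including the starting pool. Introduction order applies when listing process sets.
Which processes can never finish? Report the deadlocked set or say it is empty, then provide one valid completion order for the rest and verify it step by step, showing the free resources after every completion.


No process is deadlocked.
Key observation: beginning at proc-D, releases accumulate fast enough that every process eventually fits.
The rest can finish in the order proc-D, proc-F, proc-B, proc-H, proc-A, proc-C, proc-G. Verifying each step:
  pool = (3, 2, 3)
  proc-D needs (2, 1, 3) <= (3, 2, 3) -> finishes; pool += (1, 1, 0) = (4, 3, 3)
  proc-F needs (4, 0, 2) <= (4, 3, 3) -> finishes; pool += (2, 1, 2) = (6, 4, 5)
  proc-B needs (2, 3, 3) <= (6, 4, 5) -> finishes; pool += (2, 0, 0) = (8, 4, 5)
  proc-H needs (6, 2, 3) <= (8, 4, 5) -> finishes; pool += (0, 3, 1) = (8, 7, 6)
  proc-A needs (7, 6, 3) <= (8, 7, 6) -> finishes; pool += (3, 1, 0) = (11, 8, 6)
  proc-C needs (5, 4, 1) <= (11, 8, 6) -> finishes; pool += (3, 2, 2) = (14, 10, 8)
  proc-G needs (3, 1, 6) <= (14, 10, 8) -> finishes; pool += (0, 2, 1) = (14, 12, 9)


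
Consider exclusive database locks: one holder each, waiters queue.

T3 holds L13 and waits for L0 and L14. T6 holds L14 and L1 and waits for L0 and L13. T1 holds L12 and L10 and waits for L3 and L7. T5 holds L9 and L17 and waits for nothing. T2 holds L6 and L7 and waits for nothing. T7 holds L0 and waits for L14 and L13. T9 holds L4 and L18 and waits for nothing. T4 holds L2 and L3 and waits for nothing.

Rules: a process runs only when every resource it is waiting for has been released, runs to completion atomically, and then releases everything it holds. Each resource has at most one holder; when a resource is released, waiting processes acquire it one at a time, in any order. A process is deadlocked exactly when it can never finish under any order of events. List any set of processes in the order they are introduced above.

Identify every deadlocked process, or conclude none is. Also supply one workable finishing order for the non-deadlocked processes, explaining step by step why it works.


Deadlocked: T3, T6 and T7.
Key observation: the waits loop around T3 -> T6 -> T3 with no way out; T7 is caught in further circular waits.
The rest can finish in the order T4, T2, T1, T5, T9.
Check, step by step:
  T4 waits on nothing -> runs at once and releases L2 and L3
  T2 waits on nothing -> runs at once and releases L6 and L7
  T1: everything it awaited (L3 and L7) is free; runs, freeing L12 and L10
  T5 waits on nothing -> runs at once and releases L9 and L17
  T9 waits on nothing -> runs at once and releases L4 and L18
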